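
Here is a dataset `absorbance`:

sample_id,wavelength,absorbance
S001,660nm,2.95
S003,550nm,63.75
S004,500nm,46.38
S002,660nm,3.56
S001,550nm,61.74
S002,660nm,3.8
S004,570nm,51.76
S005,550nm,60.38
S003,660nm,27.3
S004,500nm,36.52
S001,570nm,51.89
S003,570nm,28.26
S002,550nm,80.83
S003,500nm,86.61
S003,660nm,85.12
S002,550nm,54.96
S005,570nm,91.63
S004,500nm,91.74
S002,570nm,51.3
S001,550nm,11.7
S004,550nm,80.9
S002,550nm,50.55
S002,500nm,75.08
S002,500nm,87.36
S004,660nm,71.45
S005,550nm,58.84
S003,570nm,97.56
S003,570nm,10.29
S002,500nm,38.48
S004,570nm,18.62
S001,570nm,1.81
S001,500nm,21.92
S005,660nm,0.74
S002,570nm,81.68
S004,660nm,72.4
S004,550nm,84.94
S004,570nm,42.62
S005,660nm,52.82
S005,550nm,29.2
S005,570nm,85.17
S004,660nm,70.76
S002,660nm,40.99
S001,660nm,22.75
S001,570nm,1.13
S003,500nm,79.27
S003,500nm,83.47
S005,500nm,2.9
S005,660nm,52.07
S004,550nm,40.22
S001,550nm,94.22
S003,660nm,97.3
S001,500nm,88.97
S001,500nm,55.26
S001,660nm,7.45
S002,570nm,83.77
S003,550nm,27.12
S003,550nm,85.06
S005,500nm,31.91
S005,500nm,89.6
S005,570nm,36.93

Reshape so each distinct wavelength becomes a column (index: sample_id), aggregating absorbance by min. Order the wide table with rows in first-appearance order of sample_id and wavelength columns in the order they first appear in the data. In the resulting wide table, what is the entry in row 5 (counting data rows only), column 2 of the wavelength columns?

With rows in first-appearance order of sample_id, row 5 is sample_id=S005. wavelength columns in first-appearance order: 660nm, 550nm, 500nm, 570nm; column 2 is 550nm.
Long rows with sample_id=S005, wavelength=550nm: min(60.38, 58.84, 29.2) = 29.2.

29.2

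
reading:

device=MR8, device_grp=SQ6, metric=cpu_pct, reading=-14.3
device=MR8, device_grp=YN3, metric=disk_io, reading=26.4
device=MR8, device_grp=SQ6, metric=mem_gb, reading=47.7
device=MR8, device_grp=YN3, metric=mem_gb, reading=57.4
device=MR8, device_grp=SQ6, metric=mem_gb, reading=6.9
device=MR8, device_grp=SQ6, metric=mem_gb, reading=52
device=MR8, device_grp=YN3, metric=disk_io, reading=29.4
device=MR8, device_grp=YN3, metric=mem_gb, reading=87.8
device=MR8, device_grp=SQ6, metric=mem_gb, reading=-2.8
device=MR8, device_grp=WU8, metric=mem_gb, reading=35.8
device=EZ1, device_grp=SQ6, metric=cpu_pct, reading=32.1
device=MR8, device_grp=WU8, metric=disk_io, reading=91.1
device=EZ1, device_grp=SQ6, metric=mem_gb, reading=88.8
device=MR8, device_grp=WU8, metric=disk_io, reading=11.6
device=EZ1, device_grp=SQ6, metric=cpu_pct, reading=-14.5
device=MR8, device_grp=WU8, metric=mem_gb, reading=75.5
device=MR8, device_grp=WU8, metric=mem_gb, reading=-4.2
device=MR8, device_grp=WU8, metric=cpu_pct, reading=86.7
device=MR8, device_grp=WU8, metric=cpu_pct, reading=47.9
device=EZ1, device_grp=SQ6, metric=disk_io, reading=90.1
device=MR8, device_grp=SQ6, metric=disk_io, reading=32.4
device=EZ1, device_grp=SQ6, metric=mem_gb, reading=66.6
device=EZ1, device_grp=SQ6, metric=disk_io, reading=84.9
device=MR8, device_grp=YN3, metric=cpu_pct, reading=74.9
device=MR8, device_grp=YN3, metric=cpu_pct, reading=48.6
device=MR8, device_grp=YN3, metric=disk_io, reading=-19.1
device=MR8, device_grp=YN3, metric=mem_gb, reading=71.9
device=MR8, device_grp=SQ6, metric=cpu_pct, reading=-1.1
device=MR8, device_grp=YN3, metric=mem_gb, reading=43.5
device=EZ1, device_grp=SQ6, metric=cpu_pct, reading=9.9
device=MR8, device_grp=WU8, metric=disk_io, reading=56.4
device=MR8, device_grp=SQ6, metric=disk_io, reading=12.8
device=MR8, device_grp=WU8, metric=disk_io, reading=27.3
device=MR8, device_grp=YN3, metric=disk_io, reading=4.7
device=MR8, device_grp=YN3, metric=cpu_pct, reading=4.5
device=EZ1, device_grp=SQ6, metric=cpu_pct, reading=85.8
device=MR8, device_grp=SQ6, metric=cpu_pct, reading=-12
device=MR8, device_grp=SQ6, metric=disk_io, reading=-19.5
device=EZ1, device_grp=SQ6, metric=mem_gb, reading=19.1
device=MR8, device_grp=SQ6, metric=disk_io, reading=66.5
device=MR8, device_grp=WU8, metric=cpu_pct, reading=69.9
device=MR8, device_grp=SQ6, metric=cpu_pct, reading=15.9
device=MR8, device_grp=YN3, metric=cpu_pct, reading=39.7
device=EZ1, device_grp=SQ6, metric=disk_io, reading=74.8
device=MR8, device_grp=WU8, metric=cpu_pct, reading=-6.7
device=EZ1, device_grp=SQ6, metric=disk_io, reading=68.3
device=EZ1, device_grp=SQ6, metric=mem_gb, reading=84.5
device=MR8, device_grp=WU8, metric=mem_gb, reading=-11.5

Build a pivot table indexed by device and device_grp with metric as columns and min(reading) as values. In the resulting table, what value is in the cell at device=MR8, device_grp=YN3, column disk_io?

Rows with device=MR8, device_grp=YN3 and metric=disk_io: reading values are 26.4, 29.4, -19.1, 4.7.
min(26.4, 29.4, -19.1, 4.7) = -19.1.

-19.1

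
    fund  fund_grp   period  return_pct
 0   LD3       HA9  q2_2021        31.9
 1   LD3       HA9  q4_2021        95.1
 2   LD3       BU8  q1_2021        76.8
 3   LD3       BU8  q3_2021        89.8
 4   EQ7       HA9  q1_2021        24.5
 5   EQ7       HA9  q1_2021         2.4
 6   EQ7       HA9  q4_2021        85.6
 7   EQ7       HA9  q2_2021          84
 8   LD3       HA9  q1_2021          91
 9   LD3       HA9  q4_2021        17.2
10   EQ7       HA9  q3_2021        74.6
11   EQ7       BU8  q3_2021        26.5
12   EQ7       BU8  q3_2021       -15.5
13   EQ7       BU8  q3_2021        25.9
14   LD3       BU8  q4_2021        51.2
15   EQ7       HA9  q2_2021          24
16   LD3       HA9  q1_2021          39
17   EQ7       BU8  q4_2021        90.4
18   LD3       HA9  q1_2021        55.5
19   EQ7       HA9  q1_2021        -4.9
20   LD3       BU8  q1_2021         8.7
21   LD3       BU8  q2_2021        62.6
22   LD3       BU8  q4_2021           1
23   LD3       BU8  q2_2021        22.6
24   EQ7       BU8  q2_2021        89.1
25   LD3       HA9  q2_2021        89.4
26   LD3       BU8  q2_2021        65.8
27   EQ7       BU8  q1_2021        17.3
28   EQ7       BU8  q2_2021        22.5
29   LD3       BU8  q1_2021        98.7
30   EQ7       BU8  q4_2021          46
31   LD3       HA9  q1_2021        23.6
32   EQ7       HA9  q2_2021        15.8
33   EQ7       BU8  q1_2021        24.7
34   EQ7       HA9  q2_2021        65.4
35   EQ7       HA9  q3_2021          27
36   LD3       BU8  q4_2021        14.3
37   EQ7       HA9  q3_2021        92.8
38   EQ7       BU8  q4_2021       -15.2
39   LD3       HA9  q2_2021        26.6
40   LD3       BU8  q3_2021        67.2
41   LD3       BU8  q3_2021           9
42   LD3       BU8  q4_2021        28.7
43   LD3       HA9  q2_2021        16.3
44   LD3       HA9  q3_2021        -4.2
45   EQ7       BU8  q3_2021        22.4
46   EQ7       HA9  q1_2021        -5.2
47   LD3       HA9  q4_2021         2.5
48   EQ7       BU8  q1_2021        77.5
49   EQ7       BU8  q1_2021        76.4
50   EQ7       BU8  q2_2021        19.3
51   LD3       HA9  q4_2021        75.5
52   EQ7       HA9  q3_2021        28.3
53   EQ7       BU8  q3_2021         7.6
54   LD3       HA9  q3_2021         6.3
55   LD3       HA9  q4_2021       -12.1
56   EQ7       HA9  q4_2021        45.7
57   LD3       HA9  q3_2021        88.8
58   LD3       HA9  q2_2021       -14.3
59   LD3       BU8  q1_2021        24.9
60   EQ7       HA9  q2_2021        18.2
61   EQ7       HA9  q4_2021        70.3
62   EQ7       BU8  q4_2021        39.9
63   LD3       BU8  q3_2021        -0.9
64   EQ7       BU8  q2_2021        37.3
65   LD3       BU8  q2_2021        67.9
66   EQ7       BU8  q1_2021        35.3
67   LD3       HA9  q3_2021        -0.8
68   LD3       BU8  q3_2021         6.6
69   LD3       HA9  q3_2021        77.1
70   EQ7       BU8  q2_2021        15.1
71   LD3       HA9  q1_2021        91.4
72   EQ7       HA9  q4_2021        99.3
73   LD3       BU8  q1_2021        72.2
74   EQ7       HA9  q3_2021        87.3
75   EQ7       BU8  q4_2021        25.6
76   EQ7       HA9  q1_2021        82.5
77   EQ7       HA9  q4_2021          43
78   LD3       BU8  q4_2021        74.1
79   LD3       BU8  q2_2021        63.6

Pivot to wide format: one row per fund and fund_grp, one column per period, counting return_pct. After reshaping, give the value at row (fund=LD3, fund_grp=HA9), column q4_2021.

5

Rows with fund=LD3, fund_grp=HA9 and period=q4_2021: return_pct values are 95.1, 17.2, 2.5, 75.5, -12.1.
5 rows match — count = 5.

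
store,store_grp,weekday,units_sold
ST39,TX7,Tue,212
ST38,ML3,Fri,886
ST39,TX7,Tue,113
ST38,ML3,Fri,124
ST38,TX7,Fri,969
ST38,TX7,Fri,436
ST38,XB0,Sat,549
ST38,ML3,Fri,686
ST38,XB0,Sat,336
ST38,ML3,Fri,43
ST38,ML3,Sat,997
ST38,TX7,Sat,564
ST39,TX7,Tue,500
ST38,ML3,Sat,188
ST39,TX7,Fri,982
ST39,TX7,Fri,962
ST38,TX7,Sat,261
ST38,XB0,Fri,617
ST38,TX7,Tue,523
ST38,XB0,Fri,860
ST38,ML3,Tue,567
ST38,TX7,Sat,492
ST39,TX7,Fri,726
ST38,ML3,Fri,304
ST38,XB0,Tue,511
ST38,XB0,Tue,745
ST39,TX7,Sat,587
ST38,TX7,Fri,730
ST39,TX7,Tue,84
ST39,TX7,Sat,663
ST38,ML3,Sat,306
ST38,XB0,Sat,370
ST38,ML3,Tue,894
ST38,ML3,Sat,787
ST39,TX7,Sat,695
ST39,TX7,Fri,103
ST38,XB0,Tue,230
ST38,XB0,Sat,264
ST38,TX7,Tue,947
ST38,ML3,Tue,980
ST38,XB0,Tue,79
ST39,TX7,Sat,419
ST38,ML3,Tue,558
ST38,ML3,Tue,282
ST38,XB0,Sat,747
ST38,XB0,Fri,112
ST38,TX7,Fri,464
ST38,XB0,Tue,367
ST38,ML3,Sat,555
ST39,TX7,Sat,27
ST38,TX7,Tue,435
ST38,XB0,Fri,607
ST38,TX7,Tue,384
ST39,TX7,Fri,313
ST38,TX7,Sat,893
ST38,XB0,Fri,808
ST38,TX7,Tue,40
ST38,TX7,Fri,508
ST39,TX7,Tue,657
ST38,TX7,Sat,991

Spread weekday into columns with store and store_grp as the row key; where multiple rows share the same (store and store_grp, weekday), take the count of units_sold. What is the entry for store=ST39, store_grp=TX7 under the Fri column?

5

Rows with store=ST39, store_grp=TX7 and weekday=Fri: units_sold values are 982, 962, 726, 103, 313.
5 rows match — count = 5.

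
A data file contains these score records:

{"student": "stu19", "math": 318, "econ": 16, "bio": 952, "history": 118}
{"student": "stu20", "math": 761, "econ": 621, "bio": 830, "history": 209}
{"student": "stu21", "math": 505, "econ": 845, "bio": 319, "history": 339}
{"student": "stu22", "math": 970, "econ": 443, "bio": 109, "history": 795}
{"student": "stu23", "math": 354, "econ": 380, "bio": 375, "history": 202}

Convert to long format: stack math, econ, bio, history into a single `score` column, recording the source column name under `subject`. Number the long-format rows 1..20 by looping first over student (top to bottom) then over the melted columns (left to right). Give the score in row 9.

20 rows total (5 × 4). Row 9: index ⌊(9-1)/4⌋ = 2 into student → stu21; (9-1) mod 4 = 0 into the melted columns → math.
So row 9 is (stu21, math, 505); score = 505.

505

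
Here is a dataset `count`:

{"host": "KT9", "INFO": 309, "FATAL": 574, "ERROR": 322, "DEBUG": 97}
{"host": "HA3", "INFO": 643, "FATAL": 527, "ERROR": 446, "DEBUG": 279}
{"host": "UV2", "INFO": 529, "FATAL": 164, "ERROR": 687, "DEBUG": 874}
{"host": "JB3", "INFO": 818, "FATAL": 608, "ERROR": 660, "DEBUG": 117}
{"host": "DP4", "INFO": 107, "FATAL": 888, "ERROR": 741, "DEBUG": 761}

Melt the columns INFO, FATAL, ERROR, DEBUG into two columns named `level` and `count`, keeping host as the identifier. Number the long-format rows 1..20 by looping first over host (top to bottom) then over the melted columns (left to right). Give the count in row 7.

446

20 rows total (5 × 4). Row 7: index ⌊(7-1)/4⌋ = 1 into host → HA3; (7-1) mod 4 = 2 into the melted columns → ERROR.
So row 7 is (HA3, ERROR, 446); count = 446.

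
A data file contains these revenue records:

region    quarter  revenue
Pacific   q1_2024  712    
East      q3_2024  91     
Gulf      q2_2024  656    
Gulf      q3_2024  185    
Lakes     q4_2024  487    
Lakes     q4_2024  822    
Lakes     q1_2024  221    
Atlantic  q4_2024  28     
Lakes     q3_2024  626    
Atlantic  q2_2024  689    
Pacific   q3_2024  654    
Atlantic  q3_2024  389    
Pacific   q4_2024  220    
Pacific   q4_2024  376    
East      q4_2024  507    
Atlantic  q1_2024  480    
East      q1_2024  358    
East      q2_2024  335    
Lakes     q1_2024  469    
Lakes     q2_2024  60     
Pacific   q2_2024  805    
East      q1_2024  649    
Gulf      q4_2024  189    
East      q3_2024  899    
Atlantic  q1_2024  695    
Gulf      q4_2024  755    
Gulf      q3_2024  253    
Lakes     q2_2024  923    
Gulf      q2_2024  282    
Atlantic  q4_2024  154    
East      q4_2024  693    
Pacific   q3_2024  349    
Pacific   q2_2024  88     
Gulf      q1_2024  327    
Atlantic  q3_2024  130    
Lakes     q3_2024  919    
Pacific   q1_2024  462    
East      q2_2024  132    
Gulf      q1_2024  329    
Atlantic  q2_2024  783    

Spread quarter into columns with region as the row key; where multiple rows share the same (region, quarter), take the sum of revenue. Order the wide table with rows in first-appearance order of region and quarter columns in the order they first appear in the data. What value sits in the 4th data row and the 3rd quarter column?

983

With rows in first-appearance order of region, row 4 is region=Lakes. quarter columns in first-appearance order: q1_2024, q3_2024, q2_2024, q4_2024; column 3 is q2_2024.
Long rows with region=Lakes, quarter=q2_2024: 60 + 923 = 983.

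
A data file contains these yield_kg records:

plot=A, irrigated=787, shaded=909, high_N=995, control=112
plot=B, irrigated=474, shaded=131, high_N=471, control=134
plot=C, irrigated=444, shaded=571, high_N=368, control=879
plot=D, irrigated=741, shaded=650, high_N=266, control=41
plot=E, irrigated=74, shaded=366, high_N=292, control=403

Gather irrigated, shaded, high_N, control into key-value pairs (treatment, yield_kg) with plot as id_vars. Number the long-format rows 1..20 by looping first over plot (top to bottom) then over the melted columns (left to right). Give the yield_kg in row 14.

20 rows total (5 × 4). Row 14: index ⌊(14-1)/4⌋ = 3 into plot → D; (14-1) mod 4 = 1 into the melted columns → shaded.
So row 14 is (D, shaded, 650); yield_kg = 650.

650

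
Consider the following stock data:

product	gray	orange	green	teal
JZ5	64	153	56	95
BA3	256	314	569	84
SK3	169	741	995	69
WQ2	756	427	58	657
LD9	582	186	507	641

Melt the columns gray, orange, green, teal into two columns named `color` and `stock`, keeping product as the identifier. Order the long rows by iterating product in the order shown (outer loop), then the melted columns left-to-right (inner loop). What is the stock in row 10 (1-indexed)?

741

20 rows total (5 × 4). Row 10: index ⌊(10-1)/4⌋ = 2 into product → SK3; (10-1) mod 4 = 1 into the melted columns → orange.
So row 10 is (SK3, orange, 741); stock = 741.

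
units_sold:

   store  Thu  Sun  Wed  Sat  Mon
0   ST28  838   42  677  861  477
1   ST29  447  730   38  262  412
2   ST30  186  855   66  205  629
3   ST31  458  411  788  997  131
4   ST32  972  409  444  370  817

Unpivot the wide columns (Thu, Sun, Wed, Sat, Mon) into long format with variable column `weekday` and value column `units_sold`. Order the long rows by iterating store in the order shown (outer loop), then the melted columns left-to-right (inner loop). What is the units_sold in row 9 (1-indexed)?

262

25 rows total (5 × 5). Row 9: index ⌊(9-1)/5⌋ = 1 into store → ST29; (9-1) mod 5 = 3 into the melted columns → Sat.
So row 9 is (ST29, Sat, 262); units_sold = 262.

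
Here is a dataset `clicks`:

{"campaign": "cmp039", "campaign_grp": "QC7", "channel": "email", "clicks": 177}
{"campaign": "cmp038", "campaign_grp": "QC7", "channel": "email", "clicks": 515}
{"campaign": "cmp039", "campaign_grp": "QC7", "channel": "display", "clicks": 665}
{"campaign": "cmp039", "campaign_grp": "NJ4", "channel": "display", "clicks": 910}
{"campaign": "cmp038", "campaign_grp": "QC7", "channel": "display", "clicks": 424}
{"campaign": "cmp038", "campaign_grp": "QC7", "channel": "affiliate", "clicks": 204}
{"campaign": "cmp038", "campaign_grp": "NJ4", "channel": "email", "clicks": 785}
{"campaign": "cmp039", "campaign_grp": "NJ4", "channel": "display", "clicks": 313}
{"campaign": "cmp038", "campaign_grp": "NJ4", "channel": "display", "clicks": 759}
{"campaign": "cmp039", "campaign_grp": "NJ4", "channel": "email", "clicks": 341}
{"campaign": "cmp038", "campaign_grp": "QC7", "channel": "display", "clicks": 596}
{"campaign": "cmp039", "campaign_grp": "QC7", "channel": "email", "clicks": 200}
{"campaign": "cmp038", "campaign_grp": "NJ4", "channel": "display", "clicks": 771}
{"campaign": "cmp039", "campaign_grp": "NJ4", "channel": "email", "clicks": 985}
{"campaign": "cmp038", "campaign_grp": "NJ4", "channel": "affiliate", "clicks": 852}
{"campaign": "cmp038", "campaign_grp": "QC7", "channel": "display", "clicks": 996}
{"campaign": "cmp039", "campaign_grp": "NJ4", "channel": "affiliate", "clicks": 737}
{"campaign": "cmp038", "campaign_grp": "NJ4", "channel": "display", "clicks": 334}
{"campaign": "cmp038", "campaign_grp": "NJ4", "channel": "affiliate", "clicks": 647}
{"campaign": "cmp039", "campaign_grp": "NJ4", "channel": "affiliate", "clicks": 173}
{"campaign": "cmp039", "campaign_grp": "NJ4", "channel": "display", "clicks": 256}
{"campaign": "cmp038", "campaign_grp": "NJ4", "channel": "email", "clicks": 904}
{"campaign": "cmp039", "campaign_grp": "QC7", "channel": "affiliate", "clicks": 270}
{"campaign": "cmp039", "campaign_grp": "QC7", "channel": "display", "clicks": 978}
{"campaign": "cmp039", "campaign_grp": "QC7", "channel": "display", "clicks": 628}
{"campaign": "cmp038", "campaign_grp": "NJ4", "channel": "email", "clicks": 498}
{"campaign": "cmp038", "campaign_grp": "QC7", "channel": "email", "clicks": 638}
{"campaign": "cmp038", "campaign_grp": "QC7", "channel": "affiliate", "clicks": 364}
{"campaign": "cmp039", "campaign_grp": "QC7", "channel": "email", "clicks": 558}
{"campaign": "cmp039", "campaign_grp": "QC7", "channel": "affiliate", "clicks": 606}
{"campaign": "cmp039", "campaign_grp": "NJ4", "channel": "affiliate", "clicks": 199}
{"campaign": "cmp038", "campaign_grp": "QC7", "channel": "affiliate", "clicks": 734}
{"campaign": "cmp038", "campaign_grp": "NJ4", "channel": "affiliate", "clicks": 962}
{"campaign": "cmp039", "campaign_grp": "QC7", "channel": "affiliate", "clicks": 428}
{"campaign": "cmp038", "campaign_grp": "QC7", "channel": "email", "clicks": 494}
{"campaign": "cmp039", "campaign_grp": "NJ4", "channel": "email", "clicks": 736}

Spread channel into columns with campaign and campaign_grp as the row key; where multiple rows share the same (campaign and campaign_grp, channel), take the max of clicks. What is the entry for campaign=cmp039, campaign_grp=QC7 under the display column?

Rows with campaign=cmp039, campaign_grp=QC7 and channel=display: clicks values are 665, 978, 628.
max(665, 978, 628) = 978.

978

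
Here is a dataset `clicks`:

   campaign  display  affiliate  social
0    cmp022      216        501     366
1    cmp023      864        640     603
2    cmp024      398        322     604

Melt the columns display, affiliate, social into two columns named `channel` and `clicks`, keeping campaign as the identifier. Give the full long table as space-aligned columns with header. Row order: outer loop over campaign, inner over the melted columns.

Each (campaign, column) pair becomes one row: 3 × 3 = 9 rows.
For example, (cmp022, display) → clicks=216.

campaign  channel    clicks
cmp022    display    216   
cmp022    affiliate  501   
cmp022    social     366   
cmp023    display    864   
cmp023    affiliate  640   
cmp023    social     603   
cmp024    display    398   
cmp024    affiliate  322   
cmp024    social     604   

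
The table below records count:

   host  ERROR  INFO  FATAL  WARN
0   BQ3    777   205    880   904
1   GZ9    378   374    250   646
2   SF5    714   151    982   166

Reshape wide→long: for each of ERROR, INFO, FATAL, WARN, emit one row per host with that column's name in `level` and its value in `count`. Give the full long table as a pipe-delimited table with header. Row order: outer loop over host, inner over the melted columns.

| host | level | count |
| BQ3 | ERROR | 777 |
| BQ3 | INFO | 205 |
| BQ3 | FATAL | 880 |
| BQ3 | WARN | 904 |
| GZ9 | ERROR | 378 |
| GZ9 | INFO | 374 |
| GZ9 | FATAL | 250 |
| GZ9 | WARN | 646 |
| SF5 | ERROR | 714 |
| SF5 | INFO | 151 |
| SF5 | FATAL | 982 |
| SF5 | WARN | 166 |

Each (host, column) pair becomes one row: 3 × 4 = 12 rows.
For example, (BQ3, ERROR) → count=777.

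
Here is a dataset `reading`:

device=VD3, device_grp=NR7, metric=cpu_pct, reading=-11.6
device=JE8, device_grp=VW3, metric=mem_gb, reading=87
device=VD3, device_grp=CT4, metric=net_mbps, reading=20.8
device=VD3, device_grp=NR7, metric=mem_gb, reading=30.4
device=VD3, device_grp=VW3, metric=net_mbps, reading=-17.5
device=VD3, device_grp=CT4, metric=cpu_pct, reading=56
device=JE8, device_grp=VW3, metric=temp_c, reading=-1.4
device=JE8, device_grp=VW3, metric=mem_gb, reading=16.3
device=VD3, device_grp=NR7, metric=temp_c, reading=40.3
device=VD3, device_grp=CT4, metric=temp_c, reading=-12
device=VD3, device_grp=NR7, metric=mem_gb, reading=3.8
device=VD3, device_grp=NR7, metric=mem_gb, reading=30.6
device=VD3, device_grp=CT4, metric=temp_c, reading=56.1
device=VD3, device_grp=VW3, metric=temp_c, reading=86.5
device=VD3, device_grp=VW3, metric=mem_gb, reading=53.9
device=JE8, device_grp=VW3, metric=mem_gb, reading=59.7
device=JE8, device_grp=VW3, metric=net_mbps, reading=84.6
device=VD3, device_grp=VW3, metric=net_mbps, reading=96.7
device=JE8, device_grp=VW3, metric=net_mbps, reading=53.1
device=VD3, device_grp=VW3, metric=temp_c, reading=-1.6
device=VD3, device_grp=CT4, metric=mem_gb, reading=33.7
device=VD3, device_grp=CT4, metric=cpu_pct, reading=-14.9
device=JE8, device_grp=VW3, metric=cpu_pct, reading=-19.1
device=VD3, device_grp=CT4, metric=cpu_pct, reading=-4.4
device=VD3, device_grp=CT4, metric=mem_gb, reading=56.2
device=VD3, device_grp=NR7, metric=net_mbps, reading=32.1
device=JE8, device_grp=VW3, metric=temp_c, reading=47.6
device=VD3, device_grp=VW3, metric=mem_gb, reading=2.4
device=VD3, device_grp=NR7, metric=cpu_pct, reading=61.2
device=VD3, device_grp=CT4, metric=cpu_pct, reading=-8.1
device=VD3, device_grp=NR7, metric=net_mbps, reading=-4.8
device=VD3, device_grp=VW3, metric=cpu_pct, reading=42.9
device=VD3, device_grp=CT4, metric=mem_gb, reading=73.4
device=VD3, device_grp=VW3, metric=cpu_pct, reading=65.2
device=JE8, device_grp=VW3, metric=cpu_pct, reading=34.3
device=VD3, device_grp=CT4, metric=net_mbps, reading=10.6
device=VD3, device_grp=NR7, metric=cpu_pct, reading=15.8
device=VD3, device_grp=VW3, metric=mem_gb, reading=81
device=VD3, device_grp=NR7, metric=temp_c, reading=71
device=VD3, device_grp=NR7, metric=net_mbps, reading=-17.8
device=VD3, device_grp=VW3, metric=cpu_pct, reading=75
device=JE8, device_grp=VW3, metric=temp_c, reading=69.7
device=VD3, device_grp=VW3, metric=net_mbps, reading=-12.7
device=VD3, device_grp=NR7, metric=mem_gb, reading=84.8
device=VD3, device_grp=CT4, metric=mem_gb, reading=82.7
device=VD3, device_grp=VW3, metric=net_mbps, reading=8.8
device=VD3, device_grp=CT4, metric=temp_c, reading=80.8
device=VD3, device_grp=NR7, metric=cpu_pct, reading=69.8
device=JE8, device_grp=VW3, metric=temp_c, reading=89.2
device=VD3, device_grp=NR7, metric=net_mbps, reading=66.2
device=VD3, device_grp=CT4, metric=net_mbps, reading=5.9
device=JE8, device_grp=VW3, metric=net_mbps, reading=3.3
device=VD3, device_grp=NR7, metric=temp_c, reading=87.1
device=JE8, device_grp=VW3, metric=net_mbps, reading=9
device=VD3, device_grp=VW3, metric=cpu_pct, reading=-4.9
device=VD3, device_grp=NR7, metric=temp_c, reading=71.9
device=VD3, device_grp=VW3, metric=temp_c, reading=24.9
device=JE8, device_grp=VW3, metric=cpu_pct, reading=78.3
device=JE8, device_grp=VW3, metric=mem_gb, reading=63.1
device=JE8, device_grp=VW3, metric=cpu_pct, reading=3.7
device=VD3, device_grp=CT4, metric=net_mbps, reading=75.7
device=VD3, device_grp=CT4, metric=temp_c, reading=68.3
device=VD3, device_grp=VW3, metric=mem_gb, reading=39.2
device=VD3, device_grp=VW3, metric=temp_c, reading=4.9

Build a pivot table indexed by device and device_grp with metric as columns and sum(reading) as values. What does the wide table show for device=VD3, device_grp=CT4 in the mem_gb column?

246

Rows with device=VD3, device_grp=CT4 and metric=mem_gb: reading values are 33.7, 56.2, 73.4, 82.7.
33.7 + 56.2 + 73.4 + 82.7 = 246.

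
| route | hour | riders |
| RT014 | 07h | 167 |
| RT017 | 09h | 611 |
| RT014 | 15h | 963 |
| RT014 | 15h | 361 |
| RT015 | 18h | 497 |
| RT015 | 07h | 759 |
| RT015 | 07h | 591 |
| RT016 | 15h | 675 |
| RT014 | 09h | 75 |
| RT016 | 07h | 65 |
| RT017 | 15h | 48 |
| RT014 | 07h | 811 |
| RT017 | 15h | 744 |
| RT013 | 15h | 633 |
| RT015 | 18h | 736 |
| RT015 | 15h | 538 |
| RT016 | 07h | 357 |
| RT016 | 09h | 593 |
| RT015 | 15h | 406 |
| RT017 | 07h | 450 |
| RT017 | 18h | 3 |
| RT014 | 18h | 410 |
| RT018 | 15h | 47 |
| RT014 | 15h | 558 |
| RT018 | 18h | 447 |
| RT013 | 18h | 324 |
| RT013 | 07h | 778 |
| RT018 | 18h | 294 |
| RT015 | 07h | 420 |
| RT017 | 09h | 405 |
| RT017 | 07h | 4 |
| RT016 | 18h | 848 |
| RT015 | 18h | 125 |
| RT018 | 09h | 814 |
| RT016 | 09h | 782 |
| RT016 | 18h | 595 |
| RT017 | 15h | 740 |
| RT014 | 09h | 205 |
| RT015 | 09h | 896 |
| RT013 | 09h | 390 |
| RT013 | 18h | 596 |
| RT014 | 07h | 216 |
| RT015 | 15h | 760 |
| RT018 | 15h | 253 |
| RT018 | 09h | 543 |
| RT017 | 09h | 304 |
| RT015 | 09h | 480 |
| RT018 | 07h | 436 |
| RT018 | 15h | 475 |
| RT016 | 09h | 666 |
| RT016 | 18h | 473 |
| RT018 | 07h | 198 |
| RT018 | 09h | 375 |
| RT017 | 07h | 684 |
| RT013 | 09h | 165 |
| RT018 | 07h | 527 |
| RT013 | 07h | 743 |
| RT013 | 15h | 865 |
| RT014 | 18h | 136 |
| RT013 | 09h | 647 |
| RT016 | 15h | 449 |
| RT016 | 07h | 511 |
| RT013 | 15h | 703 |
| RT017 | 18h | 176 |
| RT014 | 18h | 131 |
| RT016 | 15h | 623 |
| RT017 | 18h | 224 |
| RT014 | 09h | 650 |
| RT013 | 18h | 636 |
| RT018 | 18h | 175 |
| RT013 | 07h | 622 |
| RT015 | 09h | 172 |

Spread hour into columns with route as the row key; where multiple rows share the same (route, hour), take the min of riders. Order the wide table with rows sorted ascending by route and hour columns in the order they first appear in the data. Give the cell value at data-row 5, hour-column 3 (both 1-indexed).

With rows sorted ascending by route, row 5 is route=RT017. hour columns in first-appearance order: 07h, 09h, 15h, 18h; column 3 is 15h.
Long rows with route=RT017, hour=15h: min(48, 744, 740) = 48.

48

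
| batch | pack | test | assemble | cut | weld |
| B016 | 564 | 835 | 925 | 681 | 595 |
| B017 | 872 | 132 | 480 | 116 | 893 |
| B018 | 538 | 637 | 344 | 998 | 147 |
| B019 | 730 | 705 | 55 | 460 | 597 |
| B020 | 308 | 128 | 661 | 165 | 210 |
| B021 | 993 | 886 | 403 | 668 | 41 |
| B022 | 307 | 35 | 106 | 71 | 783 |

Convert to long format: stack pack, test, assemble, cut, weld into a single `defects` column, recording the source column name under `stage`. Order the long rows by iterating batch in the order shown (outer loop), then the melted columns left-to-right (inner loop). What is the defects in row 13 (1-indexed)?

344

35 rows total (7 × 5). Row 13: index ⌊(13-1)/5⌋ = 2 into batch → B018; (13-1) mod 5 = 2 into the melted columns → assemble.
So row 13 is (B018, assemble, 344); defects = 344.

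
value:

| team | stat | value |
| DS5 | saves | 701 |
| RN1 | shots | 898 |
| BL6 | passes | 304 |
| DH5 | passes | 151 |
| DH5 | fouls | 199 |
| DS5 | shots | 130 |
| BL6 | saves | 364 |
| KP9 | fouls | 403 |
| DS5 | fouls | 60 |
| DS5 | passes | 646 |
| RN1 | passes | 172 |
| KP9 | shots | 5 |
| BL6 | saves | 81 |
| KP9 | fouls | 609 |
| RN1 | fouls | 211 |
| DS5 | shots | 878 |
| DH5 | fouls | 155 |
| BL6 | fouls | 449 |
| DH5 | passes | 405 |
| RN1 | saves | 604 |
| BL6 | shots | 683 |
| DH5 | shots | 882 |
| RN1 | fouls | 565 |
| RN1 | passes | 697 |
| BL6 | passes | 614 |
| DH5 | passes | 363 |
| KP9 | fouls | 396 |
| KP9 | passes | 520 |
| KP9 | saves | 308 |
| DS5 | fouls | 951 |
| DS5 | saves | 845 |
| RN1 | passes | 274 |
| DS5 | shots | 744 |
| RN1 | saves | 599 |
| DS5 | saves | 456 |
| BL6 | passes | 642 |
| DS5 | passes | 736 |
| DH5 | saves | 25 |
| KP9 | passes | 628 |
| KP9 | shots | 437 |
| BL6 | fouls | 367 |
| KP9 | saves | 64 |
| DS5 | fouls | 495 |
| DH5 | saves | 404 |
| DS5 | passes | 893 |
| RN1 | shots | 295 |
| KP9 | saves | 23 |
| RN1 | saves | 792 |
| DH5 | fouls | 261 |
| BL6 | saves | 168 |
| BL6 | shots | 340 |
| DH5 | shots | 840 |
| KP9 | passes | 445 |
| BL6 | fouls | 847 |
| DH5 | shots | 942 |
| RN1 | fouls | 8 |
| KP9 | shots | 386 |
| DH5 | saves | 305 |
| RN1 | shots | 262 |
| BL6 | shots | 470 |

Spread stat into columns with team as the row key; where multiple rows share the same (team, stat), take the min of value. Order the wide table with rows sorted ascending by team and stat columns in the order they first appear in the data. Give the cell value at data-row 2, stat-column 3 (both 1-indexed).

With rows sorted ascending by team, row 2 is team=DH5. stat columns in first-appearance order: saves, shots, passes, fouls; column 3 is passes.
Long rows with team=DH5, stat=passes: min(151, 405, 363) = 151.

151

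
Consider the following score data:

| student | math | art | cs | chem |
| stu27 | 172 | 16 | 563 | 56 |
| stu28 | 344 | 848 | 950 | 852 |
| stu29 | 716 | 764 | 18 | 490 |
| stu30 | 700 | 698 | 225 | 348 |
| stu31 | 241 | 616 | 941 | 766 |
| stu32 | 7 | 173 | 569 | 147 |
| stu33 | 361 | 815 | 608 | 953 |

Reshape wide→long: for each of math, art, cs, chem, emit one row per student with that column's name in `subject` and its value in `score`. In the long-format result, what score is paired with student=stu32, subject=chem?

Unpivoting turns each (student, wide-column) pair into one long row.
The wide cell at row stu32, column chem holds 147, so the long row (stu32, chem) has score=147.

147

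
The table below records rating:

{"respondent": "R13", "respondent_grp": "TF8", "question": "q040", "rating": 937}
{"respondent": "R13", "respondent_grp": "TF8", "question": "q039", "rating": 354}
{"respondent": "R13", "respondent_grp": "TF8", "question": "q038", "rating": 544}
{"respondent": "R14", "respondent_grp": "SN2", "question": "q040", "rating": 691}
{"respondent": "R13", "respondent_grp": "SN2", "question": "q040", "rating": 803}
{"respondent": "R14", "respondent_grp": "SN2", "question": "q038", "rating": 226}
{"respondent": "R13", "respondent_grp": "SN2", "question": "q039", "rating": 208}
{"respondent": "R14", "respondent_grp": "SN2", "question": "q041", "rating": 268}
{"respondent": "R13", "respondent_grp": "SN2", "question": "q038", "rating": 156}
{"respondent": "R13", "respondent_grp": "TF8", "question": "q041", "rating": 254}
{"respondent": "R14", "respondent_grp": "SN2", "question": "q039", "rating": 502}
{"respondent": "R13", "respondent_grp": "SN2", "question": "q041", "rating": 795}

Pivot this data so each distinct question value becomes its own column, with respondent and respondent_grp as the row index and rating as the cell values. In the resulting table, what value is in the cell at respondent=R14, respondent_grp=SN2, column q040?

Wide layout: rows indexed by respondent and respondent_grp, columns are the 4 distinct question values (q040, q039, q038, q041).
Cell (respondent=R14, respondent_grp=SN2, question=q040) draws from the long row where respondent=R14, respondent_grp=SN2 and question=q040, which has rating=691.

691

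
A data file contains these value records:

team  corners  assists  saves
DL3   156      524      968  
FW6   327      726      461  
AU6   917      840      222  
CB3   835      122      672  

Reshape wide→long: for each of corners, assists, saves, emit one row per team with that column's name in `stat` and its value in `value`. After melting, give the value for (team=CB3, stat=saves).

Unpivoting turns each (team, wide-column) pair into one long row.
The wide cell at row CB3, column saves holds 672, so the long row (CB3, saves) has value=672.

672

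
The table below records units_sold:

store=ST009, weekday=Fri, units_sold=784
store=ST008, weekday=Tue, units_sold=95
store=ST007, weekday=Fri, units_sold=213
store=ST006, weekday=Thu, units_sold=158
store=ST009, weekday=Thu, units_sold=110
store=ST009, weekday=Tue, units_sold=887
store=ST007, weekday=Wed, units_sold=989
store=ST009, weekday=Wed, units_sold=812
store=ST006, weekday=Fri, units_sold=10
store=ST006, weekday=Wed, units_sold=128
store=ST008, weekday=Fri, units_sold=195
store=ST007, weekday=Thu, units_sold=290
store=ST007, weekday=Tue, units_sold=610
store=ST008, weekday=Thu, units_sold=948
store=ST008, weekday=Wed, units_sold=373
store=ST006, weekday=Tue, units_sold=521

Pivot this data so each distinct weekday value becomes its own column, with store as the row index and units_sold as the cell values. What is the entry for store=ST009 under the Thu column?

110

Wide layout: rows indexed by store, columns are the 4 distinct weekday values (Fri, Tue, Thu, Wed).
Cell (store=ST009, weekday=Thu) draws from the long row where store=ST009 and weekday=Thu, which has units_sold=110.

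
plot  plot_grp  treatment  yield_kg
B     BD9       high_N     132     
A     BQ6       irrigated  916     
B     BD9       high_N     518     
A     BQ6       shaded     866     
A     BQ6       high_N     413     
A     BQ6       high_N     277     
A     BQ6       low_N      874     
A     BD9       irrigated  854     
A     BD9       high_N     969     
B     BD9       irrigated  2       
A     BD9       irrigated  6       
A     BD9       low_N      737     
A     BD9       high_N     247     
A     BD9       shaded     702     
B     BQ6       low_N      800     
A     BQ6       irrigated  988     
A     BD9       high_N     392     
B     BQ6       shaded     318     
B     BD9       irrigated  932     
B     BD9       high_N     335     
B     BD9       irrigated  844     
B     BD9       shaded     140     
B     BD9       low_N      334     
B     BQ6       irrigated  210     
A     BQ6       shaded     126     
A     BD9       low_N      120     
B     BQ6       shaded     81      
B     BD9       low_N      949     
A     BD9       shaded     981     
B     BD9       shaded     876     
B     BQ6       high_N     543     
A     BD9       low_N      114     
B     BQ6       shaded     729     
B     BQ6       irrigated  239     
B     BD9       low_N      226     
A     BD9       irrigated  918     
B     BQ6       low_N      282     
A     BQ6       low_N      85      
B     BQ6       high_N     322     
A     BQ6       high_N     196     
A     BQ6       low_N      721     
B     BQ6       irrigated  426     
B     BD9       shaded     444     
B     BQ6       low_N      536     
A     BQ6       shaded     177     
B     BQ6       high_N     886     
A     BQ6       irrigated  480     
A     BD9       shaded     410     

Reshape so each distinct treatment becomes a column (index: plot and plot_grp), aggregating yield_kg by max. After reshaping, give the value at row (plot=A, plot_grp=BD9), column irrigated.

Rows with plot=A, plot_grp=BD9 and treatment=irrigated: yield_kg values are 854, 6, 918.
max(854, 6, 918) = 918.

918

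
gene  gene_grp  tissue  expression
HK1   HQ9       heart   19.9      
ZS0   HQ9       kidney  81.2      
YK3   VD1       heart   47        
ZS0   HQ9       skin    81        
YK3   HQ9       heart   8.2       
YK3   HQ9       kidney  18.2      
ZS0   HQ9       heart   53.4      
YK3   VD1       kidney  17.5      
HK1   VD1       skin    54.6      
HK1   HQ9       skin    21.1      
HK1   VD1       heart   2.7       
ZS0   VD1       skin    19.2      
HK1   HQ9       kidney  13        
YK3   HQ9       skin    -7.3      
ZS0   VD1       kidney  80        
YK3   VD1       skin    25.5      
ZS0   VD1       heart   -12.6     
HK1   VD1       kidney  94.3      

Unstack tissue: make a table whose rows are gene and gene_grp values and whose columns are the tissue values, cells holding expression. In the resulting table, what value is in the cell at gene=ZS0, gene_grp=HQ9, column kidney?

Wide layout: rows indexed by gene and gene_grp, columns are the 3 distinct tissue values (heart, kidney, skin).
Cell (gene=ZS0, gene_grp=HQ9, tissue=kidney) draws from the long row where gene=ZS0, gene_grp=HQ9 and tissue=kidney, which has expression=81.2.

81.2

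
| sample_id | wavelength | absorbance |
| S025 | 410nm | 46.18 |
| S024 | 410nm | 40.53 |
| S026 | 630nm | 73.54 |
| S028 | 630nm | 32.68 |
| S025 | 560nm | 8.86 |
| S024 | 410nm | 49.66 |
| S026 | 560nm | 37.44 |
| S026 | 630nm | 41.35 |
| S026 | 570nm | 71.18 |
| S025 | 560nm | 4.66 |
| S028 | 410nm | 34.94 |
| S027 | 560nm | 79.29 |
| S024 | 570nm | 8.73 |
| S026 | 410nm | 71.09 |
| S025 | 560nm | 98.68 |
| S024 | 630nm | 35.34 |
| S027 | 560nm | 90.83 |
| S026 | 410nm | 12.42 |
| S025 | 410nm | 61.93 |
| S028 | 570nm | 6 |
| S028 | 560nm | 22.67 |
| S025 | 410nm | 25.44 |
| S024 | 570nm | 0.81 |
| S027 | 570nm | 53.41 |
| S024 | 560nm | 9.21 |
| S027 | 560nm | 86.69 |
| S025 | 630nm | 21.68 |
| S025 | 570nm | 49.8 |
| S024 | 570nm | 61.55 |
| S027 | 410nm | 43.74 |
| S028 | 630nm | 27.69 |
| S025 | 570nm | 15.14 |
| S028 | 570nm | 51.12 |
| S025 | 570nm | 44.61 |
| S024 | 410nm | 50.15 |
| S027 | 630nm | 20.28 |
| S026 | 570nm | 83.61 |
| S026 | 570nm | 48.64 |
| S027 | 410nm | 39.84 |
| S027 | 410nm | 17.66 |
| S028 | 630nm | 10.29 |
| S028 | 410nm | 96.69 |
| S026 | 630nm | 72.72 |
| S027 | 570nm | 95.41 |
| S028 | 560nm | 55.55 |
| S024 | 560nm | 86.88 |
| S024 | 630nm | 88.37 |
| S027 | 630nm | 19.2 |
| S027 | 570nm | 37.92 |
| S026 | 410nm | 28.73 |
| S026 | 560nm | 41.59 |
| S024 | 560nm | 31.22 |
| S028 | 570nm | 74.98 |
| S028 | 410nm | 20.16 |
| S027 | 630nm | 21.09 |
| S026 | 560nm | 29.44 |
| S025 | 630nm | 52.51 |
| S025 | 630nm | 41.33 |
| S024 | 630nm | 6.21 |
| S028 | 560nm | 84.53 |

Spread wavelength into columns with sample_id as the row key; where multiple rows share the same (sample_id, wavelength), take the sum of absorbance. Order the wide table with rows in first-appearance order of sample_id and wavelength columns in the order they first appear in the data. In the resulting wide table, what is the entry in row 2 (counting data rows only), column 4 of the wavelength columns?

With rows in first-appearance order of sample_id, row 2 is sample_id=S024. wavelength columns in first-appearance order: 410nm, 630nm, 560nm, 570nm; column 4 is 570nm.
Long rows with sample_id=S024, wavelength=570nm: 8.73 + 0.81 + 61.55 = 71.09.

71.09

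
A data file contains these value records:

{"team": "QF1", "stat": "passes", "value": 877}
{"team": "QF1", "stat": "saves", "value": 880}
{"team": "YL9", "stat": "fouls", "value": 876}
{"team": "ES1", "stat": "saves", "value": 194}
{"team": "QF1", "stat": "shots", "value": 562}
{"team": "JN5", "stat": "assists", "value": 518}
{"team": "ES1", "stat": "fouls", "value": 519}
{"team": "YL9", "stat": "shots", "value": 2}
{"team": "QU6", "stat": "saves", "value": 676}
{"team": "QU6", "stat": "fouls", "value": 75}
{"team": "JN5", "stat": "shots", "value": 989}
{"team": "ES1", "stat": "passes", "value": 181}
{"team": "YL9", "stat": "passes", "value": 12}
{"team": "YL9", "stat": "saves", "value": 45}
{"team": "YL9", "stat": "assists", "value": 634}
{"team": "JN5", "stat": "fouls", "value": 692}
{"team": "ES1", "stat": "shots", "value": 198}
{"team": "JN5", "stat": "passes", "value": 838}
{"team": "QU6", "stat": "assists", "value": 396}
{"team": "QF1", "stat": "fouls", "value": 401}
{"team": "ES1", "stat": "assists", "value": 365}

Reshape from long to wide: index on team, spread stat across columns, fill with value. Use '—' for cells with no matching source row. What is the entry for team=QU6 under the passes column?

—

No long-format row has team=QU6 and stat=passes, so the cell is —.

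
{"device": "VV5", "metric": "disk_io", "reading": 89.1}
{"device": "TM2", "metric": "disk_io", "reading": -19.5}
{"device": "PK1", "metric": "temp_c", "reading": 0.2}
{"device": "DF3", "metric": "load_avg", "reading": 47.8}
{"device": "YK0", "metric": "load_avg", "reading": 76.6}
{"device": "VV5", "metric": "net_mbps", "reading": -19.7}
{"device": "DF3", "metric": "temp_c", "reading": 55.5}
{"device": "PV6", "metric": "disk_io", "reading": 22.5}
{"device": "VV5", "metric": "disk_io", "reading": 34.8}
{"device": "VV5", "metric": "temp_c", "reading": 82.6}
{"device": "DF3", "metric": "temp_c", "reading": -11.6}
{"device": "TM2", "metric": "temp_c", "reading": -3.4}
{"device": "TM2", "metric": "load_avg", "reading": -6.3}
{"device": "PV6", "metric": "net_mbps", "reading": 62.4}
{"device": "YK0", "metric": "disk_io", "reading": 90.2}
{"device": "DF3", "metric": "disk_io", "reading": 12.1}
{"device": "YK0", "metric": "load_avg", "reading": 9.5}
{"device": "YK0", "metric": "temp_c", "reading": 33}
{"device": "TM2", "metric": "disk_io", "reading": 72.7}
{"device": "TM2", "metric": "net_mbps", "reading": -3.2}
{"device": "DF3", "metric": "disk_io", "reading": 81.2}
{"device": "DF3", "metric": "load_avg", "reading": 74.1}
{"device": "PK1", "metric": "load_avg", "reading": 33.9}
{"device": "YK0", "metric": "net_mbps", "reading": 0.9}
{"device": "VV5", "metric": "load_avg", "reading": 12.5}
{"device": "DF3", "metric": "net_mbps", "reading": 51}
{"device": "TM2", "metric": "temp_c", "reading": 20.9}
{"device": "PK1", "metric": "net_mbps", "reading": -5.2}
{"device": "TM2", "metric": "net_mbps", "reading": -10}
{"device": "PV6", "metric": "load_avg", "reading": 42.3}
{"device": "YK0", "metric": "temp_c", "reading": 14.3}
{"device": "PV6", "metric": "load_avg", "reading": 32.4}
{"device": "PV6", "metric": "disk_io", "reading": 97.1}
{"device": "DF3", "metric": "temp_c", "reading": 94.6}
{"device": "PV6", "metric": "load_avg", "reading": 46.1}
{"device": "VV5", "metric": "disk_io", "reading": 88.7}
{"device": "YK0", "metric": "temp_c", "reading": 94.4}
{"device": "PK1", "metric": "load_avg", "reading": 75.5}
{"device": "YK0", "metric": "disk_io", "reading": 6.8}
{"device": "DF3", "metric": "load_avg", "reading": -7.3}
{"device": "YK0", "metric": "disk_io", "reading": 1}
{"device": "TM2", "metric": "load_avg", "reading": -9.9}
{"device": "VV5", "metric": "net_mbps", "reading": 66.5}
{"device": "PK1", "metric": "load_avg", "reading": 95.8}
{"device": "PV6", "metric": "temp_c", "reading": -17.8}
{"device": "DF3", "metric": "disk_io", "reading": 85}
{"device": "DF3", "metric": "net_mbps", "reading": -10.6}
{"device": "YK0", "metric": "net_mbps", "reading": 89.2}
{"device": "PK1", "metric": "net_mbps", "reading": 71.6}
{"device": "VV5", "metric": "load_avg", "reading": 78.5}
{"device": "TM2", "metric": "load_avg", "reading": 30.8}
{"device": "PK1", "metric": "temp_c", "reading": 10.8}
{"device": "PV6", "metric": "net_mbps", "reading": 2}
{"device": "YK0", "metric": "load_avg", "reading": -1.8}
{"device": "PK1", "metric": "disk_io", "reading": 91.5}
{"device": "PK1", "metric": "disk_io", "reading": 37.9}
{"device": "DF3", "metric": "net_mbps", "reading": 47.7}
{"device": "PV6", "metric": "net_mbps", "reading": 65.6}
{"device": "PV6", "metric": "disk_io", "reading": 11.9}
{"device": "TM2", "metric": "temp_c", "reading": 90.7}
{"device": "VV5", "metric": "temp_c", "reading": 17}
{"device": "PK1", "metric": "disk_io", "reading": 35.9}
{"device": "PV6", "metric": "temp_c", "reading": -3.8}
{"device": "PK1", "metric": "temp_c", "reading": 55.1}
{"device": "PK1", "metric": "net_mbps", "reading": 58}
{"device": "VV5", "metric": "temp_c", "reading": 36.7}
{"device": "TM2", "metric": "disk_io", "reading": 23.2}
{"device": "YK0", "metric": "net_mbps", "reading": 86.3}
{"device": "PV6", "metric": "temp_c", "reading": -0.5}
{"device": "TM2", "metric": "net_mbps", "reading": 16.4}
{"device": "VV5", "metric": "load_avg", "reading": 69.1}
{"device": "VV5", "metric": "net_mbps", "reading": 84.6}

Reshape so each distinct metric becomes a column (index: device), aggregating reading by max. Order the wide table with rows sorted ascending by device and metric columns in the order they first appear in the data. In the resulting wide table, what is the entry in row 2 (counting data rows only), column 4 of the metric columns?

71.6

With rows sorted ascending by device, row 2 is device=PK1. metric columns in first-appearance order: disk_io, temp_c, load_avg, net_mbps; column 4 is net_mbps.
Long rows with device=PK1, metric=net_mbps: max(-5.2, 71.6, 58) = 71.6.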